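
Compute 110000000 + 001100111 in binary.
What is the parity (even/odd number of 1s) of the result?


110000000 = 384
001100111 = 103
Sum = 487 = 111100111
1s count = 7

odd parity (7 ones in 111100111)


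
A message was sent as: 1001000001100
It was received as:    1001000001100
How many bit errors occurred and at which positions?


XOR: 0000000000000

0 errors (received matches sent)


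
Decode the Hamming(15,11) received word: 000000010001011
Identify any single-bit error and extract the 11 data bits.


Syndrome = 5: error at position 5

Data: 01000001011 (corrected bit 5)


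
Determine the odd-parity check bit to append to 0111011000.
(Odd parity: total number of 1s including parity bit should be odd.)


Number of 1s in data: 5
Parity bit: 0

0


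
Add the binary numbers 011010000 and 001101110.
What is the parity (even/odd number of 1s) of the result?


011010000 = 208
001101110 = 110
Sum = 318 = 100111110
1s count = 6

even parity (6 ones in 100111110)


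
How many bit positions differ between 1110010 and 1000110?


XOR: 0110100
Count of 1s: 3

3


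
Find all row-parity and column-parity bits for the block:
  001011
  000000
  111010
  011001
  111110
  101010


Row parities: 100111
Column parities: 111100

Row P: 100111, Col P: 111100, Corner: 0


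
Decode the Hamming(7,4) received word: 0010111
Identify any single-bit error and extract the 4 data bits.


Syndrome = 7: error at position 7

Data: 1110 (corrected bit 7)


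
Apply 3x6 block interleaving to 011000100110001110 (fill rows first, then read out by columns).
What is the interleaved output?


Matrix:
  011000
  100110
  001110
Read columns: 010100101011011000

010100101011011000


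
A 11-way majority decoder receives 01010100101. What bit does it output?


Ones: 5 out of 11
Threshold: 6

0 (5/11 voted 1)


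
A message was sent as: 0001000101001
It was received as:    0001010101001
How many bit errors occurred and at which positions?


XOR: 0000010000000

1 error(s) at position(s): 5


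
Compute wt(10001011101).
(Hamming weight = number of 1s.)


Counting 1s in 10001011101

6


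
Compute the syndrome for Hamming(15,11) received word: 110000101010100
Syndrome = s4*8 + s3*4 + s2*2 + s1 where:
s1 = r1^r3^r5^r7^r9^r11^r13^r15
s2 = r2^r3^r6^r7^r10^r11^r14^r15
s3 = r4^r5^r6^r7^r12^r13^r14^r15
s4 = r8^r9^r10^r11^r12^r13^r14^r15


s1=1, s2=1, s3=0, s4=1

Syndrome = 11 (error at position 11)


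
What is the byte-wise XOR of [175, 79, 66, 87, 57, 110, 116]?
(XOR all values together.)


XOR chain: 175 ^ 79 ^ 66 ^ 87 ^ 57 ^ 110 ^ 116 = 214

214


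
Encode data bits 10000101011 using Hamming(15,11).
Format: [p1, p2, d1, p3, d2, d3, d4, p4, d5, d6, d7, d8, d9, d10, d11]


Parity bits: p1=0, p2=0, p3=1, p4=0

001100000101011


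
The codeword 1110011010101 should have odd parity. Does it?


Number of 1s: 8

No, parity error (8 ones)


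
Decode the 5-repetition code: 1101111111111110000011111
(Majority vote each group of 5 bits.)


Groups: 11011, 11111, 11111, 00000, 11111
Majority votes: 11101

11101


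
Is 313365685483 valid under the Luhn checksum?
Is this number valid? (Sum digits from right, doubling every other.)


Luhn sum = 50
50 mod 10 = 0

Valid (Luhn sum mod 10 = 0)


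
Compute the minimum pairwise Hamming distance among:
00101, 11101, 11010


Comparing all pairs, minimum distance: 2
Can detect 1 errors, correct 0 errors

2


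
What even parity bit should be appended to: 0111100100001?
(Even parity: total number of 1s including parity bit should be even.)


Number of 1s in data: 6
Parity bit: 0

0


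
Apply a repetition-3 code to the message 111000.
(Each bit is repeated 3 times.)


Each bit -> 3 copies

111111111000000000


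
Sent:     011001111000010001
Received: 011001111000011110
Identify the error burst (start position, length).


XOR: 000000000000001111

Burst at position 14, length 4


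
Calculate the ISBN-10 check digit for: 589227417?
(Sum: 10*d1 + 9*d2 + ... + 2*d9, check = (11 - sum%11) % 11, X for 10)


Weighted sum: 288
288 mod 11 = 2

Check digit: 9


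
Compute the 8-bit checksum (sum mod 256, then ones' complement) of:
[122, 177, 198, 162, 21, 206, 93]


Sum = 979 mod 256 = 211
Complement = 44

44


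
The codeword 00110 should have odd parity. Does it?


Number of 1s: 2

No, parity error (2 ones)


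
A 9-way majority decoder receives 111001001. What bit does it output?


Ones: 5 out of 9
Threshold: 5

1 (5/9 voted 1)


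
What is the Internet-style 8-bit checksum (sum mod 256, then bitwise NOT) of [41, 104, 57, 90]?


Sum = 292 mod 256 = 36
Complement = 219

219


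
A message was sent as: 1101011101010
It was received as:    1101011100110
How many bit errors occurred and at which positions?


XOR: 0000000001100

2 error(s) at position(s): 9, 10


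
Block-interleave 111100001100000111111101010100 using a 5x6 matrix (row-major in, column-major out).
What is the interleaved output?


Matrix:
  111100
  001100
  000111
  111101
  010100
Read columns: 100101001111010111110010000110

100101001111010111110010000110


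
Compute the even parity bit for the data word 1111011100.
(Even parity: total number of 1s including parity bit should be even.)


Number of 1s in data: 7
Parity bit: 1

1


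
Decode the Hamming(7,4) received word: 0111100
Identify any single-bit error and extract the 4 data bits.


Syndrome = 0: no error detected

Data: 1100 (no errors)


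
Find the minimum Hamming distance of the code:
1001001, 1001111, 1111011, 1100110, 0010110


Comparing all pairs, minimum distance: 2
Can detect 1 errors, correct 0 errors

2


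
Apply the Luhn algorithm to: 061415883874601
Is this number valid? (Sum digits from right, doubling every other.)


Luhn sum = 61
61 mod 10 = 1

Invalid (Luhn sum mod 10 = 1)


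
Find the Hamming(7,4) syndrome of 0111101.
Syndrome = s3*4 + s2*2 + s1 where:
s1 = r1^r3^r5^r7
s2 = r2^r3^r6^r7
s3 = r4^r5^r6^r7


s1=1, s2=1, s3=1

Syndrome = 7 (error at position 7)


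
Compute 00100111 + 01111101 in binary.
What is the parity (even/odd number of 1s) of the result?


00100111 = 39
01111101 = 125
Sum = 164 = 10100100
1s count = 3

odd parity (3 ones in 10100100)


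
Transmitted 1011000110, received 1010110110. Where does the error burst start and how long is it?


XOR: 0001110000

Burst at position 3, length 3


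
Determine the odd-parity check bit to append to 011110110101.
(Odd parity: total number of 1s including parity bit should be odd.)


Number of 1s in data: 8
Parity bit: 1

1


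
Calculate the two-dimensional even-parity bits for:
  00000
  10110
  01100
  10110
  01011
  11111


Row parities: 010111
Column parities: 11000

Row P: 010111, Col P: 11000, Corner: 0


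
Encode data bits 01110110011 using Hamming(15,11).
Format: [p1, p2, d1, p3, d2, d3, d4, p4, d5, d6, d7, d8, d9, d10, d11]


Parity bits: p1=0, p2=0, p3=1, p4=0

000111100110011


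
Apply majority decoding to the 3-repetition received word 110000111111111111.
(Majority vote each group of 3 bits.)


Groups: 110, 000, 111, 111, 111, 111
Majority votes: 101111

101111


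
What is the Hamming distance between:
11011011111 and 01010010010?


XOR: 10001001101
Count of 1s: 5

5


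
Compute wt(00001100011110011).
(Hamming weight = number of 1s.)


Counting 1s in 00001100011110011

8


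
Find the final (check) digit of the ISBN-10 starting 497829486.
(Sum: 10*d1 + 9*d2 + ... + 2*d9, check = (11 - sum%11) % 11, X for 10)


Weighted sum: 342
342 mod 11 = 1

Check digit: X


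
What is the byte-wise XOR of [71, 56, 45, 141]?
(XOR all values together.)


XOR chain: 71 ^ 56 ^ 45 ^ 141 = 223

223


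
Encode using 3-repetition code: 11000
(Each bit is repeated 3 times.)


Each bit -> 3 copies

111111000000000


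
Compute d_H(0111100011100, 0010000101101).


XOR: 0101100110001
Count of 1s: 6

6


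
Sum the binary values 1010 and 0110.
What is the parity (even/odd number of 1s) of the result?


1010 = 10
0110 = 6
Sum = 16 = 10000
1s count = 1

odd parity (1 ones in 10000)


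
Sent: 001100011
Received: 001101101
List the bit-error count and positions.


XOR: 000001110

3 error(s) at position(s): 5, 6, 7


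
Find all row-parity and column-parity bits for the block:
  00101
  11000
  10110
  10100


Row parities: 0010
Column parities: 11111

Row P: 0010, Col P: 11111, Corner: 1


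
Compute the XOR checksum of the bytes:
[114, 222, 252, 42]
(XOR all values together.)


XOR chain: 114 ^ 222 ^ 252 ^ 42 = 122

122


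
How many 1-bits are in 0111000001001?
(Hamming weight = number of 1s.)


Counting 1s in 0111000001001

5


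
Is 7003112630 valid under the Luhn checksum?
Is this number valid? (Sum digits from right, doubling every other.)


Luhn sum = 27
27 mod 10 = 7

Invalid (Luhn sum mod 10 = 7)


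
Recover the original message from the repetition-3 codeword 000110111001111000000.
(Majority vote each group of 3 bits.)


Groups: 000, 110, 111, 001, 111, 000, 000
Majority votes: 0110100

0110100


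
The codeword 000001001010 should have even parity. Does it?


Number of 1s: 3

No, parity error (3 ones)


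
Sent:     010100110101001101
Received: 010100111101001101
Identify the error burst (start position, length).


XOR: 000000001000000000

Burst at position 8, length 1


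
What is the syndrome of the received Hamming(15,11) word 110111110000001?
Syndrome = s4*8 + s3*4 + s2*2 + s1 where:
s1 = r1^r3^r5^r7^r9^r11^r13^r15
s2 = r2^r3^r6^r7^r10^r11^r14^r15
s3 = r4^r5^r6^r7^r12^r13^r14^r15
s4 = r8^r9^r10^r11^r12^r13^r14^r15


s1=0, s2=0, s3=1, s4=0

Syndrome = 4 (error at position 4)


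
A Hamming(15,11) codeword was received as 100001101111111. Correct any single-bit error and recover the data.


Syndrome = 8: error at position 8

Data: 00111111111 (corrected bit 8)


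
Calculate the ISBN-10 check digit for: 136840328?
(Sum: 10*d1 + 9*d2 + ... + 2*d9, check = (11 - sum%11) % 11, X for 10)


Weighted sum: 199
199 mod 11 = 1

Check digit: X


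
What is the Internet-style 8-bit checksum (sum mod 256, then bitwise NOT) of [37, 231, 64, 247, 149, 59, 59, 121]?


Sum = 967 mod 256 = 199
Complement = 56

56


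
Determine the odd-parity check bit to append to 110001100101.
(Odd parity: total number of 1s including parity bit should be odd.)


Number of 1s in data: 6
Parity bit: 1

1


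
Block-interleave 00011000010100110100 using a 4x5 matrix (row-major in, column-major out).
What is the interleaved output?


Matrix:
  00011
  00001
  01001
  10100
Read columns: 00010010000110001110

00010010000110001110


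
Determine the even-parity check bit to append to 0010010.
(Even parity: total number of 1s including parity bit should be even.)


Number of 1s in data: 2
Parity bit: 0

0


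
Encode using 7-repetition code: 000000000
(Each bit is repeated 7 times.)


Each bit -> 7 copies

000000000000000000000000000000000000000000000000000000000000000


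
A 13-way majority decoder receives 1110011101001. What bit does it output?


Ones: 8 out of 13
Threshold: 7

1 (8/13 voted 1)


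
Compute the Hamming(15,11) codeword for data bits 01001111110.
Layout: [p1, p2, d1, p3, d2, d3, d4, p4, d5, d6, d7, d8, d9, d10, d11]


Parity bits: p1=0, p2=1, p3=0, p4=0

010010001111110


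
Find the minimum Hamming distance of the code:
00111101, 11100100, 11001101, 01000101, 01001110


Comparing all pairs, minimum distance: 2
Can detect 1 errors, correct 0 errors

2


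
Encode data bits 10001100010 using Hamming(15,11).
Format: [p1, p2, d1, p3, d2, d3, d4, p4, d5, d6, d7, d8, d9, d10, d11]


Parity bits: p1=0, p2=1, p3=1, p4=1

011100011100010


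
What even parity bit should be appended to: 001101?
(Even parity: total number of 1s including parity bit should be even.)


Number of 1s in data: 3
Parity bit: 1

1


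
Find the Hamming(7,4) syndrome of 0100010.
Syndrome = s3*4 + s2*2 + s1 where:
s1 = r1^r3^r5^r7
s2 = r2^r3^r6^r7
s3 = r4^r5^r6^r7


s1=0, s2=0, s3=1

Syndrome = 4 (error at position 4)


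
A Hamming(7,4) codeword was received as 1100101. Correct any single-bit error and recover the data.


Syndrome = 1: error at position 1

Data: 0101 (corrected bit 1)


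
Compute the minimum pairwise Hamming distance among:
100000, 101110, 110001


Comparing all pairs, minimum distance: 2
Can detect 1 errors, correct 0 errors

2


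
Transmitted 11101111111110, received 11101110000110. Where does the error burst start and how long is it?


XOR: 00000001111000

Burst at position 7, length 4


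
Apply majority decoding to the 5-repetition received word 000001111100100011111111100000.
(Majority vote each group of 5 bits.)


Groups: 00000, 11111, 00100, 01111, 11111, 00000
Majority votes: 010110

010110


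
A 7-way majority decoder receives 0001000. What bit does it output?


Ones: 1 out of 7
Threshold: 4

0 (1/7 voted 1)


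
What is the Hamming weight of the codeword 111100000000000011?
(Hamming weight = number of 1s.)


Counting 1s in 111100000000000011

6


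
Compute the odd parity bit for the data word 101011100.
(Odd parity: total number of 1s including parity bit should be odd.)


Number of 1s in data: 5
Parity bit: 0

0


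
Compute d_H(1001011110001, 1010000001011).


XOR: 0011011111010
Count of 1s: 8

8


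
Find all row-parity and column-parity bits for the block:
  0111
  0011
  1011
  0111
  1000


Row parities: 10111
Column parities: 0000

Row P: 10111, Col P: 0000, Corner: 0


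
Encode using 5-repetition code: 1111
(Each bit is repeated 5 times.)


Each bit -> 5 copies

11111111111111111111


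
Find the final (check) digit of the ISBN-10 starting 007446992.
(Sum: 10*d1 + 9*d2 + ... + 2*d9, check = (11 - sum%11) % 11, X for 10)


Weighted sum: 205
205 mod 11 = 7

Check digit: 4


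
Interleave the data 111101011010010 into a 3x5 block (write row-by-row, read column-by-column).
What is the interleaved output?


Matrix:
  11110
  10110
  10010
Read columns: 111100110111000

111100110111000


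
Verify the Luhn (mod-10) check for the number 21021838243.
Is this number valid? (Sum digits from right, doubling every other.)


Luhn sum = 39
39 mod 10 = 9

Invalid (Luhn sum mod 10 = 9)


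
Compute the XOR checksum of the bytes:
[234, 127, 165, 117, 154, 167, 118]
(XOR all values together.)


XOR chain: 234 ^ 127 ^ 165 ^ 117 ^ 154 ^ 167 ^ 118 = 14

14


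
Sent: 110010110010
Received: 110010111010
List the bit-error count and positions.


XOR: 000000001000

1 error(s) at position(s): 8


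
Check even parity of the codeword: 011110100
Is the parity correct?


Number of 1s: 5

No, parity error (5 ones)


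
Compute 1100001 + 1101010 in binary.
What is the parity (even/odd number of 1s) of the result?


1100001 = 97
1101010 = 106
Sum = 203 = 11001011
1s count = 5

odd parity (5 ones in 11001011)


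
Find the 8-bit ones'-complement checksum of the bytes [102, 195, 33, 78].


Sum = 408 mod 256 = 152
Complement = 103

103


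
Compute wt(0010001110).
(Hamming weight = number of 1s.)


Counting 1s in 0010001110

4


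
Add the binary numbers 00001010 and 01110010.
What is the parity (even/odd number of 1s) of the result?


00001010 = 10
01110010 = 114
Sum = 124 = 1111100
1s count = 5

odd parity (5 ones in 1111100)


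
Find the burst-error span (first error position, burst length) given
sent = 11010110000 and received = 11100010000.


XOR: 00110100000

Burst at position 2, length 4


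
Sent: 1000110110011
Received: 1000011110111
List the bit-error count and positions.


XOR: 0000101000100

3 error(s) at position(s): 4, 6, 10


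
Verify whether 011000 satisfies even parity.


Number of 1s: 2

Yes, parity is correct (2 ones)


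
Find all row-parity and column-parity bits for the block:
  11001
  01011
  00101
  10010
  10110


Row parities: 11001
Column parities: 10011

Row P: 11001, Col P: 10011, Corner: 1


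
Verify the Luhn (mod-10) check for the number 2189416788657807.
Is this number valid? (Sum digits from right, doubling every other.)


Luhn sum = 83
83 mod 10 = 3

Invalid (Luhn sum mod 10 = 3)


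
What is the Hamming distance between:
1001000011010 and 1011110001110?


XOR: 0010110010100
Count of 1s: 5

5


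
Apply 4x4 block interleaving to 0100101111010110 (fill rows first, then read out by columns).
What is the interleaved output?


Matrix:
  0100
  1011
  1101
  0110
Read columns: 0110101101010110

0110101101010110


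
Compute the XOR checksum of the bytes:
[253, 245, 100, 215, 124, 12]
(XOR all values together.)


XOR chain: 253 ^ 245 ^ 100 ^ 215 ^ 124 ^ 12 = 203

203


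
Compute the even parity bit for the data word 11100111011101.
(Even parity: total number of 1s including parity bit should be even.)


Number of 1s in data: 10
Parity bit: 0

0


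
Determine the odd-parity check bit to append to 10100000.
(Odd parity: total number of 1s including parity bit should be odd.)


Number of 1s in data: 2
Parity bit: 1

1


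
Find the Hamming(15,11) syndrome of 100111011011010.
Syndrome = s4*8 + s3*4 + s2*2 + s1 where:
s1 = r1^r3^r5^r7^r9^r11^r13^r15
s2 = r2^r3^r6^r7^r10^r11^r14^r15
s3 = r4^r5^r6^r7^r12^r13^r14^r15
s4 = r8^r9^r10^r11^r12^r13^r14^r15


s1=0, s2=1, s3=1, s4=1

Syndrome = 14 (error at position 14)


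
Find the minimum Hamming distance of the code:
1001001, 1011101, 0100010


Comparing all pairs, minimum distance: 2
Can detect 1 errors, correct 0 errors

2


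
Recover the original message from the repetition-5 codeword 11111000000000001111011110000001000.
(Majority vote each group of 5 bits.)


Groups: 11111, 00000, 00000, 01111, 01111, 00000, 01000
Majority votes: 1001100

1001100


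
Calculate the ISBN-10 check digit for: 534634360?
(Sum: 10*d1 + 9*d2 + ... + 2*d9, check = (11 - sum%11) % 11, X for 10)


Weighted sum: 219
219 mod 11 = 10

Check digit: 1


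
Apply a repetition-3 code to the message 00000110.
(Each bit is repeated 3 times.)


Each bit -> 3 copies

000000000000000111111000


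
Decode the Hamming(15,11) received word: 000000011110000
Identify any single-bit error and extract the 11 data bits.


Syndrome = 0: no error detected

Data: 00001110000 (no errors)


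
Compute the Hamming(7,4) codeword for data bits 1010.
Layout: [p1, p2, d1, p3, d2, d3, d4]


Parity bits: p1=1, p2=0, p3=1

1011010


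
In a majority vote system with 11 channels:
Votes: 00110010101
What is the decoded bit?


Ones: 5 out of 11
Threshold: 6

0 (5/11 voted 1)


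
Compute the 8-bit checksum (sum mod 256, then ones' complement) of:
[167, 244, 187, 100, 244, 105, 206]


Sum = 1253 mod 256 = 229
Complement = 26

26


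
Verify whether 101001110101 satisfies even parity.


Number of 1s: 7

No, parity error (7 ones)


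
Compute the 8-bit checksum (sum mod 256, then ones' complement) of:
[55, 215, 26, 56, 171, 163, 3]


Sum = 689 mod 256 = 177
Complement = 78

78


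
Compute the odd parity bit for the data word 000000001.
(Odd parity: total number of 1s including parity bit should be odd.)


Number of 1s in data: 1
Parity bit: 0

0


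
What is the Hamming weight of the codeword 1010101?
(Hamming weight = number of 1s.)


Counting 1s in 1010101

4


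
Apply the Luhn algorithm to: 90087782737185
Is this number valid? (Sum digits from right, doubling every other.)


Luhn sum = 64
64 mod 10 = 4

Invalid (Luhn sum mod 10 = 4)


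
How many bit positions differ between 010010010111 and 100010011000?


XOR: 110000001111
Count of 1s: 6

6


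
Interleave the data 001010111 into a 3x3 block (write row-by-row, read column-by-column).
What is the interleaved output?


Matrix:
  001
  010
  111
Read columns: 001011101

001011101


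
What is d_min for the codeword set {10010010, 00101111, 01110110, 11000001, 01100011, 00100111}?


Comparing all pairs, minimum distance: 1
Can detect 0 errors, correct 0 errors

1


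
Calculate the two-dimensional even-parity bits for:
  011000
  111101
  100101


Row parities: 011
Column parities: 000000

Row P: 011, Col P: 000000, Corner: 0


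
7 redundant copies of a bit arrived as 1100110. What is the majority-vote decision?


Ones: 4 out of 7
Threshold: 4

1 (4/7 voted 1)


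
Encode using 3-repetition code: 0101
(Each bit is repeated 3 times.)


Each bit -> 3 copies

000111000111


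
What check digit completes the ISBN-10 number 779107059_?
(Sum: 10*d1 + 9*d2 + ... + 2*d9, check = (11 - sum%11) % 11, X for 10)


Weighted sum: 280
280 mod 11 = 5

Check digit: 6


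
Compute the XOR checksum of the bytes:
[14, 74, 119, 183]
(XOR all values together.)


XOR chain: 14 ^ 74 ^ 119 ^ 183 = 132

132


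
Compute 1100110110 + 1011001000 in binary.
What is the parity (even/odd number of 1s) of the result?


1100110110 = 822
1011001000 = 712
Sum = 1534 = 10111111110
1s count = 9

odd parity (9 ones in 10111111110)


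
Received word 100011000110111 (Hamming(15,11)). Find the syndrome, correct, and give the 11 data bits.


Syndrome = 15: error at position 15

Data: 01100110110 (corrected bit 15)


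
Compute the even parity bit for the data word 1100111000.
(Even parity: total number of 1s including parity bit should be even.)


Number of 1s in data: 5
Parity bit: 1

1


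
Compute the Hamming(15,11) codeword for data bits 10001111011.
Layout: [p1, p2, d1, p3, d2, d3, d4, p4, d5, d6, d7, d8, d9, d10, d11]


Parity bits: p1=0, p2=1, p3=1, p4=0

011100001111011


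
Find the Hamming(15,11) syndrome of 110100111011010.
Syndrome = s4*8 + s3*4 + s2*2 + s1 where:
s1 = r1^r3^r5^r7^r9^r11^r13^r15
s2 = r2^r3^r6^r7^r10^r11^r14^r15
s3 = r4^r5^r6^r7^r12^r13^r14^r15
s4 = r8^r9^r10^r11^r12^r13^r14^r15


s1=0, s2=0, s3=0, s4=1

Syndrome = 8 (error at position 8)


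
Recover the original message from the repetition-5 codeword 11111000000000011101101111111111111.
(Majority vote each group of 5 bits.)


Groups: 11111, 00000, 00000, 11101, 10111, 11111, 11111
Majority votes: 1001111

1001111


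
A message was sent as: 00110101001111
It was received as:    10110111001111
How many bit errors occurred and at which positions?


XOR: 10000010000000

2 error(s) at position(s): 0, 6


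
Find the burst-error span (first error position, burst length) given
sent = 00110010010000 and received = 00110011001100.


XOR: 00000001011100

Burst at position 7, length 5


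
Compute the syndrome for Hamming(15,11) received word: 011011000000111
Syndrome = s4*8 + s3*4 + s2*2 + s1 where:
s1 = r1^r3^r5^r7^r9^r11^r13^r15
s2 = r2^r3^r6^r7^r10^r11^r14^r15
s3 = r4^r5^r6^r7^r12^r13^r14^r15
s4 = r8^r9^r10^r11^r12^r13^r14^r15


s1=0, s2=1, s3=1, s4=1

Syndrome = 14 (error at position 14)


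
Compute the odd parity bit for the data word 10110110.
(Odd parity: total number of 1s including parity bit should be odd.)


Number of 1s in data: 5
Parity bit: 0

0


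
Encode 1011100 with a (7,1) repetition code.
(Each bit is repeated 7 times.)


Each bit -> 7 copies

1111111000000011111111111111111111100000000000000


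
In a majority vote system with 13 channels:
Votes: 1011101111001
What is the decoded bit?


Ones: 9 out of 13
Threshold: 7

1 (9/13 voted 1)


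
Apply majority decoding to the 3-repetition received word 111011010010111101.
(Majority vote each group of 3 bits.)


Groups: 111, 011, 010, 010, 111, 101
Majority votes: 110011

110011


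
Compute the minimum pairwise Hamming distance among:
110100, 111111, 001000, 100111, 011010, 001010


Comparing all pairs, minimum distance: 1
Can detect 0 errors, correct 0 errors

1


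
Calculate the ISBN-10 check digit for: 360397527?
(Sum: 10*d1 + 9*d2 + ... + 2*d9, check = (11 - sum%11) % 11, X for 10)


Weighted sum: 234
234 mod 11 = 3

Check digit: 8


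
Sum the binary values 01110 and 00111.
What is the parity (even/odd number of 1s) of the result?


01110 = 14
00111 = 7
Sum = 21 = 10101
1s count = 3

odd parity (3 ones in 10101)


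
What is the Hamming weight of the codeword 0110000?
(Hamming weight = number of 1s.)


Counting 1s in 0110000

2


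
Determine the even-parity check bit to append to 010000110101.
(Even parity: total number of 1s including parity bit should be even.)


Number of 1s in data: 5
Parity bit: 1

1


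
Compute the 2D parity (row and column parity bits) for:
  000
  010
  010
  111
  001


Row parities: 01111
Column parities: 110

Row P: 01111, Col P: 110, Corner: 0


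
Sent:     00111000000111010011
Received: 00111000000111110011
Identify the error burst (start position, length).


XOR: 00000000000000100000

Burst at position 14, length 1


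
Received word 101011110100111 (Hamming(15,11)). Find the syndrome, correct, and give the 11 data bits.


Syndrome = 8: error at position 8

Data: 11110100111 (corrected bit 8)


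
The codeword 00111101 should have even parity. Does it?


Number of 1s: 5

No, parity error (5 ones)


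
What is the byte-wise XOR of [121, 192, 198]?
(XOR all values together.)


XOR chain: 121 ^ 192 ^ 198 = 127

127


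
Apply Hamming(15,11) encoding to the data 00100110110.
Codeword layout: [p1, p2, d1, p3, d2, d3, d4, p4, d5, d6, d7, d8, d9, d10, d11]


Parity bits: p1=0, p2=0, p3=1, p4=0

000101000110110


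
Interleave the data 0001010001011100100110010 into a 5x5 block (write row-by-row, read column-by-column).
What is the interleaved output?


Matrix:
  00010
  10001
  01110
  01001
  10010
Read columns: 0100100110001001010101010

0100100110001001010101010


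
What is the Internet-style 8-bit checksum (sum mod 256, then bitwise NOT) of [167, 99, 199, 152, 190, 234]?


Sum = 1041 mod 256 = 17
Complement = 238

238


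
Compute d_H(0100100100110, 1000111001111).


XOR: 1100011101001
Count of 1s: 7

7


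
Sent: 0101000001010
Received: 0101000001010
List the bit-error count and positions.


XOR: 0000000000000

0 errors (received matches sent)


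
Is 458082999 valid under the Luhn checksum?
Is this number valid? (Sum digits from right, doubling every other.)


Luhn sum = 52
52 mod 10 = 2

Invalid (Luhn sum mod 10 = 2)


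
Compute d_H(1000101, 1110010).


XOR: 0110111
Count of 1s: 5

5


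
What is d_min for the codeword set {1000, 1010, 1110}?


Comparing all pairs, minimum distance: 1
Can detect 0 errors, correct 0 errors

1


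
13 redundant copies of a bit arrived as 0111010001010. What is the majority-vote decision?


Ones: 6 out of 13
Threshold: 7

0 (6/13 voted 1)


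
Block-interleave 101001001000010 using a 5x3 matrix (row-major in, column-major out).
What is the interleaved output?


Matrix:
  101
  001
  001
  000
  010
Read columns: 100000000111100

100000000111100


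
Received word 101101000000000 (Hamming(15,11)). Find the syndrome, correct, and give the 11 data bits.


Syndrome = 0: no error detected

Data: 10100000000 (no errors)


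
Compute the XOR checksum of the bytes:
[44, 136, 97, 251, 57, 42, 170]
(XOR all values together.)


XOR chain: 44 ^ 136 ^ 97 ^ 251 ^ 57 ^ 42 ^ 170 = 135

135


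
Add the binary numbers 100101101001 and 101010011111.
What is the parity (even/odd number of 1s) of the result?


100101101001 = 2409
101010011111 = 2719
Sum = 5128 = 1010000001000
1s count = 3

odd parity (3 ones in 1010000001000)


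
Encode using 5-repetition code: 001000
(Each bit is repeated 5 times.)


Each bit -> 5 copies

000000000011111000000000000000


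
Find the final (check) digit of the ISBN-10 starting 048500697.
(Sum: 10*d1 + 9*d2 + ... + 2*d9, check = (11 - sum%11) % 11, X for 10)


Weighted sum: 200
200 mod 11 = 2

Check digit: 9


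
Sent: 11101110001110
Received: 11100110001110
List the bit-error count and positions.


XOR: 00001000000000

1 error(s) at position(s): 4


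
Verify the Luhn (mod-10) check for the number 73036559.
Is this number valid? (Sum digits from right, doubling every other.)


Luhn sum = 29
29 mod 10 = 9

Invalid (Luhn sum mod 10 = 9)


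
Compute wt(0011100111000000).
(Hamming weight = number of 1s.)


Counting 1s in 0011100111000000

6


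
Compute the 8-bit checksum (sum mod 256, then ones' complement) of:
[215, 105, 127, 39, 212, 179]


Sum = 877 mod 256 = 109
Complement = 146

146


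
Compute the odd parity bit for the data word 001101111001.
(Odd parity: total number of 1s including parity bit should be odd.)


Number of 1s in data: 7
Parity bit: 0

0


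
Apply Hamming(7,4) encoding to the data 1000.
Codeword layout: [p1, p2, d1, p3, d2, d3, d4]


Parity bits: p1=1, p2=1, p3=0

1110000


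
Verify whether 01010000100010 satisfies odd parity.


Number of 1s: 4

No, parity error (4 ones)


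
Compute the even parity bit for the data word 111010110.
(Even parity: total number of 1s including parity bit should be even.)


Number of 1s in data: 6
Parity bit: 0

0


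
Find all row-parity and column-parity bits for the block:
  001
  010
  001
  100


Row parities: 1111
Column parities: 110

Row P: 1111, Col P: 110, Corner: 0


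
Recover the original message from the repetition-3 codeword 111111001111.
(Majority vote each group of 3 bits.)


Groups: 111, 111, 001, 111
Majority votes: 1101

1101


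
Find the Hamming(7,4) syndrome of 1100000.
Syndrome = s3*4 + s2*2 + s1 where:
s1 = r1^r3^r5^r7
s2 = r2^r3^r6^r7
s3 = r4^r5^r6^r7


s1=1, s2=1, s3=0

Syndrome = 3 (error at position 3)


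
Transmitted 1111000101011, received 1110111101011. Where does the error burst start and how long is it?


XOR: 0001111000000

Burst at position 3, length 4


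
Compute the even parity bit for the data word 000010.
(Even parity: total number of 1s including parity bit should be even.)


Number of 1s in data: 1
Parity bit: 1

1


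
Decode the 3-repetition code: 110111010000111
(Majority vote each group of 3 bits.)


Groups: 110, 111, 010, 000, 111
Majority votes: 11001

11001


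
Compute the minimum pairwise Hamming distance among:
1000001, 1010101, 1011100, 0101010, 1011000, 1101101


Comparing all pairs, minimum distance: 1
Can detect 0 errors, correct 0 errors

1


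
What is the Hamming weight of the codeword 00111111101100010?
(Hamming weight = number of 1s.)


Counting 1s in 00111111101100010

10


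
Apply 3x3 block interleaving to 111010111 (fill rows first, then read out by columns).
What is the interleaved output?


Matrix:
  111
  010
  111
Read columns: 101111101

101111101


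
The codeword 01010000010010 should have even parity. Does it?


Number of 1s: 4

Yes, parity is correct (4 ones)


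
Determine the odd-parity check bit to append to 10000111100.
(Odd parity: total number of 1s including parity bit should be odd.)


Number of 1s in data: 5
Parity bit: 0

0


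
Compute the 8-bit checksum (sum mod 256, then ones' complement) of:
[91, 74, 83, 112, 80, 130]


Sum = 570 mod 256 = 58
Complement = 197

197


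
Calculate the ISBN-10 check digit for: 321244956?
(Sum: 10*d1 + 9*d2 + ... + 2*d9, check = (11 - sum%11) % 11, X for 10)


Weighted sum: 177
177 mod 11 = 1

Check digit: X


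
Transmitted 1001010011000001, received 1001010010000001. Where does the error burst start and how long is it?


XOR: 0000000001000000

Burst at position 9, length 1


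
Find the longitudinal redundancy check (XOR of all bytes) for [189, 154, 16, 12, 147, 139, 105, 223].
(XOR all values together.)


XOR chain: 189 ^ 154 ^ 16 ^ 12 ^ 147 ^ 139 ^ 105 ^ 223 = 149

149


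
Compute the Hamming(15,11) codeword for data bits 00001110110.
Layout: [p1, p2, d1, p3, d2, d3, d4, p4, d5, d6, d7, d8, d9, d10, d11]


Parity bits: p1=1, p2=1, p3=0, p4=1

110000011110110


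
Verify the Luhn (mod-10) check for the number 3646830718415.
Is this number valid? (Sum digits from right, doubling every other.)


Luhn sum = 51
51 mod 10 = 1

Invalid (Luhn sum mod 10 = 1)


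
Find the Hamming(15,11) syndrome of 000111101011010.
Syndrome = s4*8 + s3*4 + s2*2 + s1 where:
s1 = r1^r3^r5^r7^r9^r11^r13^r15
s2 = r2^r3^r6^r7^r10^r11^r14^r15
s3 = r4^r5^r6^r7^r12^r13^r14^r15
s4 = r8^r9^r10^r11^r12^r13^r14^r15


s1=0, s2=0, s3=0, s4=0

Syndrome = 0 (no error)


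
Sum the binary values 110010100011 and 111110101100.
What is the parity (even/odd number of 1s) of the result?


110010100011 = 3235
111110101100 = 4012
Sum = 7247 = 1110001001111
1s count = 8

even parity (8 ones in 1110001001111)


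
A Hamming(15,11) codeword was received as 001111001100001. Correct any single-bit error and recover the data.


Syndrome = 8: error at position 8

Data: 11101100001 (corrected bit 8)


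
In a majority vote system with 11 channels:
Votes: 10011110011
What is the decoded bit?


Ones: 7 out of 11
Threshold: 6

1 (7/11 voted 1)


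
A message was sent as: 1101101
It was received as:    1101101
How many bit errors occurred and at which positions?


XOR: 0000000

0 errors (received matches sent)


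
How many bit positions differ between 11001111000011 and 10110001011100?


XOR: 01111110011111
Count of 1s: 11

11


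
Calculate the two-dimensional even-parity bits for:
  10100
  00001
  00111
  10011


Row parities: 0111
Column parities: 00001

Row P: 0111, Col P: 00001, Corner: 1


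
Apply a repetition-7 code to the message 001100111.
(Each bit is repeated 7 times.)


Each bit -> 7 copies

000000000000001111111111111100000000000000111111111111111111111


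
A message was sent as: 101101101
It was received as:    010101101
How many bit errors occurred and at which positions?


XOR: 111000000

3 error(s) at position(s): 0, 1, 2


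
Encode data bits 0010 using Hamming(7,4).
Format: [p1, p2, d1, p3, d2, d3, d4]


Parity bits: p1=0, p2=1, p3=1

0101010


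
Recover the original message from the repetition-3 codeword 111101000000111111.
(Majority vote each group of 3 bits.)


Groups: 111, 101, 000, 000, 111, 111
Majority votes: 110011

110011


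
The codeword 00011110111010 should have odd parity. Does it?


Number of 1s: 8

No, parity error (8 ones)


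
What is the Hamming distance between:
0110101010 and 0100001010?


XOR: 0010100000
Count of 1s: 2

2


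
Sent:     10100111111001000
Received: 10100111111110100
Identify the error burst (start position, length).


XOR: 00000000000111100

Burst at position 11, length 4


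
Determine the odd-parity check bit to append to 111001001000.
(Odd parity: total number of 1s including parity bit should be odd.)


Number of 1s in data: 5
Parity bit: 0

0


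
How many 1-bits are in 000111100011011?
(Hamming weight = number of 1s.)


Counting 1s in 000111100011011

8


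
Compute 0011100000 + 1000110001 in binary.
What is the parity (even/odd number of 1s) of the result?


0011100000 = 224
1000110001 = 561
Sum = 785 = 1100010001
1s count = 4

even parity (4 ones in 1100010001)


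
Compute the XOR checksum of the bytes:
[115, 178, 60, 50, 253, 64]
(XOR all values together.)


XOR chain: 115 ^ 178 ^ 60 ^ 50 ^ 253 ^ 64 = 114

114


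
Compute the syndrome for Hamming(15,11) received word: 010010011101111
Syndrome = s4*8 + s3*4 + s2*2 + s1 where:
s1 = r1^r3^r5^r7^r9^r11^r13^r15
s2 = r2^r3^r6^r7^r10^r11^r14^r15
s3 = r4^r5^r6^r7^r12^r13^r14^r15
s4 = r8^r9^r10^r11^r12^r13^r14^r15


s1=0, s2=0, s3=1, s4=1

Syndrome = 12 (error at position 12)


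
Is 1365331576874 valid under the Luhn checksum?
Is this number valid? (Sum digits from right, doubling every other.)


Luhn sum = 52
52 mod 10 = 2

Invalid (Luhn sum mod 10 = 2)


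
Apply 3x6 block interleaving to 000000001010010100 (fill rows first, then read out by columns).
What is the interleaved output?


Matrix:
  000000
  001010
  010100
Read columns: 000001010001010000

000001010001010000


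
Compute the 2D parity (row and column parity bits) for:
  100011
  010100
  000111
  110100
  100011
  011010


Row parities: 101111
Column parities: 111101

Row P: 101111, Col P: 111101, Corner: 1


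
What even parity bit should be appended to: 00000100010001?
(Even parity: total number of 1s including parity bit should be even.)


Number of 1s in data: 3
Parity bit: 1

1


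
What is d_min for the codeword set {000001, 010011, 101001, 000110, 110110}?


Comparing all pairs, minimum distance: 2
Can detect 1 errors, correct 0 errors

2


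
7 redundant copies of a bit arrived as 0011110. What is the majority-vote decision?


Ones: 4 out of 7
Threshold: 4

1 (4/7 voted 1)


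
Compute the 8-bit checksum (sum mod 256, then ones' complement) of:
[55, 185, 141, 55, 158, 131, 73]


Sum = 798 mod 256 = 30
Complement = 225

225


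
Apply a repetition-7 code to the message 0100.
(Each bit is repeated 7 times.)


Each bit -> 7 copies

0000000111111100000000000000


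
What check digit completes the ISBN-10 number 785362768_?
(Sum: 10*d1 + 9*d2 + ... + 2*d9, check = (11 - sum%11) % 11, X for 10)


Weighted sum: 311
311 mod 11 = 3

Check digit: 8


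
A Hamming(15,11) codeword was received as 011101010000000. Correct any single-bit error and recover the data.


Syndrome = 11: error at position 11

Data: 10100010000 (corrected bit 11)


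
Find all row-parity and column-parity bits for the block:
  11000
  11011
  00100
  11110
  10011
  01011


Row parities: 001011
Column parities: 00001

Row P: 001011, Col P: 00001, Corner: 1


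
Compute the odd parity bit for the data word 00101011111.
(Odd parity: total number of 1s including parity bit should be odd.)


Number of 1s in data: 7
Parity bit: 0

0


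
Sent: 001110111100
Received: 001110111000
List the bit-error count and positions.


XOR: 000000000100

1 error(s) at position(s): 9


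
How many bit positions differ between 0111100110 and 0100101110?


XOR: 0011001000
Count of 1s: 3

3


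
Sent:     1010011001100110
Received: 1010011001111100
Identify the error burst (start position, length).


XOR: 0000000000011010

Burst at position 11, length 4


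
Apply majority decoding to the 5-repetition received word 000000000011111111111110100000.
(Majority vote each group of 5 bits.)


Groups: 00000, 00000, 11111, 11111, 11101, 00000
Majority votes: 001110

001110


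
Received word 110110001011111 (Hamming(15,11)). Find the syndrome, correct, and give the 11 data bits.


Syndrome = 0: no error detected

Data: 01001011111 (no errors)


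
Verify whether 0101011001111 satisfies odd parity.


Number of 1s: 8

No, parity error (8 ones)


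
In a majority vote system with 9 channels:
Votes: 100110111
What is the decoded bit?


Ones: 6 out of 9
Threshold: 5

1 (6/9 voted 1)


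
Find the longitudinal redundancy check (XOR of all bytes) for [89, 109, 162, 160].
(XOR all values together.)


XOR chain: 89 ^ 109 ^ 162 ^ 160 = 54

54


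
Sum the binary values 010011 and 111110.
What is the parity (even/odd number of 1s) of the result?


010011 = 19
111110 = 62
Sum = 81 = 1010001
1s count = 3

odd parity (3 ones in 1010001)


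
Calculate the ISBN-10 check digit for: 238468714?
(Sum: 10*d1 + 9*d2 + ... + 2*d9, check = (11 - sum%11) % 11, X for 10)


Weighted sum: 254
254 mod 11 = 1

Check digit: X
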